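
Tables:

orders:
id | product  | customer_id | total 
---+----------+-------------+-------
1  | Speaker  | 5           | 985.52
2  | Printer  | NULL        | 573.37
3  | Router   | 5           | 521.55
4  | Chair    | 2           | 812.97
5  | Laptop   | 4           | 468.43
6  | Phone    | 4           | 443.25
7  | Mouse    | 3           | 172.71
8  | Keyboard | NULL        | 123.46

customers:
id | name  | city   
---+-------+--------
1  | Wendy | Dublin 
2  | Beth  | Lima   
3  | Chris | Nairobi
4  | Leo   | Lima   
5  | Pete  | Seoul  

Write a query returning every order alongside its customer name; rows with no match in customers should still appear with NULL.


LEFT JOIN keeps every row from orders (the left table); where customer_id has no match in customers, the customer columns become NULL. Walk through each order:
  - order 1 (Speaker): customer_id=5 -> matches Pete
  - order 2 (Printer): customer_id=NULL, no match -> kept with NULL
  - order 3 (Router): customer_id=5 -> matches Pete
  - order 4 (Chair): customer_id=2 -> matches Beth
  - order 5 (Laptop): customer_id=4 -> matches Leo
  - order 6 (Phone): customer_id=4 -> matches Leo
  - order 7 (Mouse): customer_id=3 -> matches Chris
  - order 8 (Keyboard): customer_id=NULL, no match -> kept with NULL
All 8 rows appear; 2 have NULL customer.

SQL:
SELECT a.product, b.name AS customer
FROM orders a
LEFT JOIN customers b ON a.customer_id = b.id

Result:
product  | customer
---------+---------
Speaker  | Pete    
Printer  | NULL    
Router   | Pete    
Chair    | Beth    
Laptop   | Leo     
Phone    | Leo     
Mouse    | Chris   
Keyboard | NULL    


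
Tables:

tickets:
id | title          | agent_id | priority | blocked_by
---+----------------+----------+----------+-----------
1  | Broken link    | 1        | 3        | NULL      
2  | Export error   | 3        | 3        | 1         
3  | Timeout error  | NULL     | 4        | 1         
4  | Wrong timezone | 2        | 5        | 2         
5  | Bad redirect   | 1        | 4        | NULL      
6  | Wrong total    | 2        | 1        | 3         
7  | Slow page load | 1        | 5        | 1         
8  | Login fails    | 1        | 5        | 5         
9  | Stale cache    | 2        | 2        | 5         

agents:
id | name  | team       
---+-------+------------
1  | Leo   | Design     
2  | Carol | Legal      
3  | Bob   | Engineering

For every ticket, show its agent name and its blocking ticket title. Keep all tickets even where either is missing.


Two LEFT JOINs from the same base table tickets: one to agents via agent_id, one to tickets itself via blocked_by. Both are LEFT so every ticket is preserved.
Match against agents:
  - ticket 1 (Broken link): agent_id=1 -> matches Leo
  - ticket 2 (Export error): agent_id=3 -> matches Bob
  - ticket 3 (Timeout error): agent_id=NULL, no match -> kept with NULL
  - ticket 4 (Wrong timezone): agent_id=2 -> matches Carol
  - ticket 5 (Bad redirect): agent_id=1 -> matches Leo
  - ticket 6 (Wrong total): agent_id=2 -> matches Carol
  - ticket 7 (Slow page load): agent_id=1 -> matches Leo
  - ticket 8 (Login fails): agent_id=1 -> matches Leo
  - ticket 9 (Stale cache): agent_id=2 -> matches Carol
Match against tickets (self):
  - ticket 1 (Broken link): blocked_by=NULL -> NULL
  - ticket 2 (Export error): blocked_by=1 -> Broken link
  - ticket 3 (Timeout error): blocked_by=1 -> Broken link
  - ticket 4 (Wrong timezone): blocked_by=2 -> Export error
  - ticket 5 (Bad redirect): blocked_by=NULL -> NULL
  - ticket 6 (Wrong total): blocked_by=3 -> Timeout error
  - ticket 7 (Slow page load): blocked_by=1 -> Broken link
  - ticket 8 (Login fails): blocked_by=5 -> Bad redirect
  - ticket 9 (Stale cache): blocked_by=5 -> Bad redirect

SQL:
SELECT a.title, b.name AS agent, c.title AS blocked_by
FROM tickets a
LEFT JOIN agents b ON a.agent_id = b.id
LEFT JOIN tickets c ON a.blocked_by = c.id

Result:
title          | agent | blocked_by   
---------------+-------+--------------
Broken link    | Leo   | NULL         
Export error   | Bob   | Broken link  
Timeout error  | NULL  | Broken link  
Wrong timezone | Carol | Export error 
Bad redirect   | Leo   | NULL         
Wrong total    | Carol | Timeout error
Slow page load | Leo   | Broken link  
Login fails    | Leo   | Bad redirect 
Stale cache    | Carol | Bad redirect 


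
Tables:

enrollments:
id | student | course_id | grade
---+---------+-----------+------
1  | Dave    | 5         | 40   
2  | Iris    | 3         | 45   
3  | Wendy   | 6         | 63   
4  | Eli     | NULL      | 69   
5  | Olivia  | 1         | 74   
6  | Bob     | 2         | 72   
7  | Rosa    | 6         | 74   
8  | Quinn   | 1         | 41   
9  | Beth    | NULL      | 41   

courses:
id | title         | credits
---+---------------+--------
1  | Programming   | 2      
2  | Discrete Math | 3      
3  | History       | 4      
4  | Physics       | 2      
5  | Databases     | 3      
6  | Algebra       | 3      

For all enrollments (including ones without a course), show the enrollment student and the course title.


LEFT JOIN keeps every row from enrollments (the left table); where course_id has no match in courses, the course columns become NULL. Walk through each enrollment:
  - enrollment 1 (Dave): course_id=5 -> matches Databases
  - enrollment 2 (Iris): course_id=3 -> matches History
  - enrollment 3 (Wendy): course_id=6 -> matches Algebra
  - enrollment 4 (Eli): course_id=NULL, no match -> kept with NULL
  - enrollment 5 (Olivia): course_id=1 -> matches Programming
  - enrollment 6 (Bob): course_id=2 -> matches Discrete Math
  - enrollment 7 (Rosa): course_id=6 -> matches Algebra
  - enrollment 8 (Quinn): course_id=1 -> matches Programming
  - enrollment 9 (Beth): course_id=NULL, no match -> kept with NULL
All 9 rows appear; 2 have NULL course.

SQL:
SELECT a.student, b.title AS course
FROM enrollments a
LEFT JOIN courses b ON a.course_id = b.id

Result:
student | course       
--------+--------------
Dave    | Databases    
Iris    | History      
Wendy   | Algebra      
Eli     | NULL         
Olivia  | Programming  
Bob     | Discrete Math
Rosa    | Algebra      
Quinn   | Programming  
Beth    | NULL         


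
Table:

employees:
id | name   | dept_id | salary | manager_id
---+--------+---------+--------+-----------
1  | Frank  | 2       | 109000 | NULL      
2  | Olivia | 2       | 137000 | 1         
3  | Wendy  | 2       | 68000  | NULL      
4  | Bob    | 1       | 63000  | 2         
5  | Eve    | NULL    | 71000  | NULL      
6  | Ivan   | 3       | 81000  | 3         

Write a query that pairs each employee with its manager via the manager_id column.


This is a self-join: employees is joined to a second copy of itself, matching each row's manager_id to another row's id. Use LEFT JOIN so rows with manager_id=NULL are kept.
  - employee 1 (Frank): manager_id=NULL -> NULL
  - employee 2 (Olivia): manager_id=1 -> Frank
  - employee 3 (Wendy): manager_id=NULL -> NULL
  - employee 4 (Bob): manager_id=2 -> Olivia
  - employee 5 (Eve): manager_id=NULL -> NULL
  - employee 6 (Ivan): manager_id=3 -> Wendy

SQL:
SELECT a.name AS item, b.name AS manager
FROM employees a
LEFT JOIN employees b ON a.manager_id = b.id

Result:
item   | manager
-------+--------
Frank  | NULL   
Olivia | Frank  
Wendy  | NULL   
Bob    | Olivia 
Eve    | NULL   
Ivan   | Wendy  


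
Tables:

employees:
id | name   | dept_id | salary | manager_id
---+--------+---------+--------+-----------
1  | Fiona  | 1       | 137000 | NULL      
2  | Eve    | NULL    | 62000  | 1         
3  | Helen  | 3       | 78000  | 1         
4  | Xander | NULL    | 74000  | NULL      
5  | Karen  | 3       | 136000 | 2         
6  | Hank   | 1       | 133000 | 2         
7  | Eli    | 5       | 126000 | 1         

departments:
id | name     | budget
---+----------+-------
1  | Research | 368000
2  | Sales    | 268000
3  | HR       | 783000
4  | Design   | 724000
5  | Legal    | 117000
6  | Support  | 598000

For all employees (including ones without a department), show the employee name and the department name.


LEFT JOIN keeps every row from employees (the left table); where dept_id has no match in departments, the department columns become NULL. Walk through each employee:
  - employee 1 (Fiona): dept_id=1 -> matches Research
  - employee 2 (Eve): dept_id=NULL, no match -> kept with NULL
  - employee 3 (Helen): dept_id=3 -> matches HR
  - employee 4 (Xander): dept_id=NULL, no match -> kept with NULL
  - employee 5 (Karen): dept_id=3 -> matches HR
  - employee 6 (Hank): dept_id=1 -> matches Research
  - employee 7 (Eli): dept_id=5 -> matches Legal
All 7 rows appear; 2 have NULL department.

SQL:
SELECT a.name, b.name AS department
FROM employees a
LEFT JOIN departments b ON a.dept_id = b.id

Result:
name   | department
-------+-----------
Fiona  | Research  
Eve    | NULL      
Helen  | HR        
Xander | NULL      
Karen  | HR        
Hank   | Research  
Eli    | Legal     


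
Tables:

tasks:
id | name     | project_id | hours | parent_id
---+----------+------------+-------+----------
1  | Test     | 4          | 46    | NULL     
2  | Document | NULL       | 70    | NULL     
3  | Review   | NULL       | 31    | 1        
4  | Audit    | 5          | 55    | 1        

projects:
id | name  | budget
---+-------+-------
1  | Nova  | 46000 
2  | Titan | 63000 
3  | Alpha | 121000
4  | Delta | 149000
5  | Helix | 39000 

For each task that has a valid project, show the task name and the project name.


INNER JOIN keeps only tasks rows whose project_id matches an id in projects. Walk through each task:
  - task 1 (Test): project_id=4 -> matches Delta
  - task 2 (Document): project_id=NULL, no match -> dropped
  - task 3 (Review): project_id=NULL, no match -> dropped
  - task 4 (Audit): project_id=5 -> matches Helix
So 2 of 4 rows are dropped.

SQL:
SELECT a.name, b.name AS project
FROM tasks a
INNER JOIN projects b ON a.project_id = b.id

Result:
name  | project
------+--------
Test  | Delta  
Audit | Helix  


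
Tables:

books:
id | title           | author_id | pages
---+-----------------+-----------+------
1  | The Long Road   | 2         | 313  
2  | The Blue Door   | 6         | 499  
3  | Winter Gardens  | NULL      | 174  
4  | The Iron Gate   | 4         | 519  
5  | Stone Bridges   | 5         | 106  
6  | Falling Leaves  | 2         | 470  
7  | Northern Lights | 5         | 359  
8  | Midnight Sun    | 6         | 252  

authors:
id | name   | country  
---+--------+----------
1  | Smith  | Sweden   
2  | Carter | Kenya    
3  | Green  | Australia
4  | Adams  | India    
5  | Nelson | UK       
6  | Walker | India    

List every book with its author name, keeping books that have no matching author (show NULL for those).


LEFT JOIN keeps every row from books (the left table); where author_id has no match in authors, the author columns become NULL. Walk through each book:
  - book 1 (The Long Road): author_id=2 -> matches Carter
  - book 2 (The Blue Door): author_id=6 -> matches Walker
  - book 3 (Winter Gardens): author_id=NULL, no match -> kept with NULL
  - book 4 (The Iron Gate): author_id=4 -> matches Adams
  - book 5 (Stone Bridges): author_id=5 -> matches Nelson
  - book 6 (Falling Leaves): author_id=2 -> matches Carter
  - book 7 (Northern Lights): author_id=5 -> matches Nelson
  - book 8 (Midnight Sun): author_id=6 -> matches Walker
All 8 rows appear; 1 has NULL author.

SQL:
SELECT a.title, b.name AS author
FROM books a
LEFT JOIN authors b ON a.author_id = b.id

Result:
title           | author
----------------+-------
The Long Road   | Carter
The Blue Door   | Walker
Winter Gardens  | NULL  
The Iron Gate   | Adams 
Stone Bridges   | Nelson
Falling Leaves  | Carter
Northern Lights | Nelson
Midnight Sun    | Walker


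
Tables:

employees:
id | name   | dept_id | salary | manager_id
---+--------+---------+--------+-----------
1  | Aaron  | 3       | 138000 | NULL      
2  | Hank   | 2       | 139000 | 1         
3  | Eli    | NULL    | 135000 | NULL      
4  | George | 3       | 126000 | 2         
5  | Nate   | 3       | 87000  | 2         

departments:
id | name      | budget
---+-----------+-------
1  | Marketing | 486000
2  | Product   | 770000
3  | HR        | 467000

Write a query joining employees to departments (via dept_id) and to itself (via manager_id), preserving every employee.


Two LEFT JOINs from the same base table employees: one to departments via dept_id, one to employees itself via manager_id. Both are LEFT so every employee is preserved.
Match against departments:
  - employee 1 (Aaron): dept_id=3 -> matches HR
  - employee 2 (Hank): dept_id=2 -> matches Product
  - employee 3 (Eli): dept_id=NULL, no match -> kept with NULL
  - employee 4 (George): dept_id=3 -> matches HR
  - employee 5 (Nate): dept_id=3 -> matches HR
Match against employees (self):
  - employee 1 (Aaron): manager_id=NULL -> NULL
  - employee 2 (Hank): manager_id=1 -> Aaron
  - employee 3 (Eli): manager_id=NULL -> NULL
  - employee 4 (George): manager_id=2 -> Hank
  - employee 5 (Nate): manager_id=2 -> Hank

SQL:
SELECT a.name, b.name AS department, c.name AS manager
FROM employees a
LEFT JOIN departments b ON a.dept_id = b.id
LEFT JOIN employees c ON a.manager_id = c.id

Result:
name   | department | manager
-------+------------+--------
Aaron  | HR         | NULL   
Hank   | Product    | Aaron  
Eli    | NULL       | NULL   
George | HR         | Hank   
Nate   | HR         | Hank   


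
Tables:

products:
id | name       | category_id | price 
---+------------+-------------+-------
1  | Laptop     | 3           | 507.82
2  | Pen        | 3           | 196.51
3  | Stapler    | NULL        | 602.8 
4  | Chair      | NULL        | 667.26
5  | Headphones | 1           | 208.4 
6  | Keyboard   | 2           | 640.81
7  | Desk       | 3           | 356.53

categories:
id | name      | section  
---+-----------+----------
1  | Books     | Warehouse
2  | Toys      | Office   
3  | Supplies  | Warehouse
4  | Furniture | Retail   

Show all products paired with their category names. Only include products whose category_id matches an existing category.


INNER JOIN keeps only products rows whose category_id matches an id in categories. Walk through each product:
  - product 1 (Laptop): category_id=3 -> matches Supplies
  - product 2 (Pen): category_id=3 -> matches Supplies
  - product 3 (Stapler): category_id=NULL, no match -> dropped
  - product 4 (Chair): category_id=NULL, no match -> dropped
  - product 5 (Headphones): category_id=1 -> matches Books
  - product 6 (Keyboard): category_id=2 -> matches Toys
  - product 7 (Desk): category_id=3 -> matches Supplies
So 2 of 7 rows are dropped.

SQL:
SELECT a.name, b.name AS category
FROM products a
INNER JOIN categories b ON a.category_id = b.id

Result:
name       | category
-----------+---------
Laptop     | Supplies
Pen        | Supplies
Headphones | Books   
Keyboard   | Toys    
Desk       | Supplies


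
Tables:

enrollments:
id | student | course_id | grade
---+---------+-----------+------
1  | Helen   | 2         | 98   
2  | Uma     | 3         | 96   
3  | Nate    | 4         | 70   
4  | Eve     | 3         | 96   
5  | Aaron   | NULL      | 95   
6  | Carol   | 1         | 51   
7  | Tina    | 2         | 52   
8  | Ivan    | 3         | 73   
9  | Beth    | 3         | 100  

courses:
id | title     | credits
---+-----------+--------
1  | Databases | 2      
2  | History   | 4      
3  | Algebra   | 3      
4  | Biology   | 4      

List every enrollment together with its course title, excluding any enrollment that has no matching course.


INNER JOIN keeps only enrollments rows whose course_id matches an id in courses. Walk through each enrollment:
  - enrollment 1 (Helen): course_id=2 -> matches History
  - enrollment 2 (Uma): course_id=3 -> matches Algebra
  - enrollment 3 (Nate): course_id=4 -> matches Biology
  - enrollment 4 (Eve): course_id=3 -> matches Algebra
  - enrollment 5 (Aaron): course_id=NULL, no match -> dropped
  - enrollment 6 (Carol): course_id=1 -> matches Databases
  - enrollment 7 (Tina): course_id=2 -> matches History
  - enrollment 8 (Ivan): course_id=3 -> matches Algebra
  - enrollment 9 (Beth): course_id=3 -> matches Algebra
So 1 of 9 rows is dropped.

SQL:
SELECT a.student, b.title AS course
FROM enrollments a
INNER JOIN courses b ON a.course_id = b.id

Result:
student | course   
--------+----------
Helen   | History  
Uma     | Algebra  
Nate    | Biology  
Eve     | Algebra  
Carol   | Databases
Tina    | History  
Ivan    | Algebra  
Beth    | Algebra  


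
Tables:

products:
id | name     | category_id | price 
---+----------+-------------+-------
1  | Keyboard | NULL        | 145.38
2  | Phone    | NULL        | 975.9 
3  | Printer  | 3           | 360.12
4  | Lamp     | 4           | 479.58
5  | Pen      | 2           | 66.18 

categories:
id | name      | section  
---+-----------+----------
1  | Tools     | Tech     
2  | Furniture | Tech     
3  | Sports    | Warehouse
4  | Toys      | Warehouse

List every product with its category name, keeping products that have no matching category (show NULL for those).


LEFT JOIN keeps every row from products (the left table); where category_id has no match in categories, the category columns become NULL. Walk through each product:
  - product 1 (Keyboard): category_id=NULL, no match -> kept with NULL
  - product 2 (Phone): category_id=NULL, no match -> kept with NULL
  - product 3 (Printer): category_id=3 -> matches Sports
  - product 4 (Lamp): category_id=4 -> matches Toys
  - product 5 (Pen): category_id=2 -> matches Furniture
All 5 rows appear; 2 have NULL category.

SQL:
SELECT a.name, b.name AS category
FROM products a
LEFT JOIN categories b ON a.category_id = b.id

Result:
name     | category 
---------+----------
Keyboard | NULL     
Phone    | NULL     
Printer  | Sports   
Lamp     | Toys     
Pen      | Furniture


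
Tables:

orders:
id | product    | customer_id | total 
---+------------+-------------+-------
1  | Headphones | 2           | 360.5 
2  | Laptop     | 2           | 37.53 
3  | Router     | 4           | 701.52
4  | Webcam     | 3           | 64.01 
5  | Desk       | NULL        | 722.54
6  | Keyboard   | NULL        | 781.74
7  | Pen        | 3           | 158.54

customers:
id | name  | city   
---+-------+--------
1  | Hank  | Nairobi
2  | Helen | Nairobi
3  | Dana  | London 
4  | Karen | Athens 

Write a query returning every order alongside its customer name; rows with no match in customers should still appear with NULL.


LEFT JOIN keeps every row from orders (the left table); where customer_id has no match in customers, the customer columns become NULL. Walk through each order:
  - order 1 (Headphones): customer_id=2 -> matches Helen
  - order 2 (Laptop): customer_id=2 -> matches Helen
  - order 3 (Router): customer_id=4 -> matches Karen
  - order 4 (Webcam): customer_id=3 -> matches Dana
  - order 5 (Desk): customer_id=NULL, no match -> kept with NULL
  - order 6 (Keyboard): customer_id=NULL, no match -> kept with NULL
  - order 7 (Pen): customer_id=3 -> matches Dana
All 7 rows appear; 2 have NULL customer.

SQL:
SELECT a.product, b.name AS customer
FROM orders a
LEFT JOIN customers b ON a.customer_id = b.id

Result:
product    | customer
-----------+---------
Headphones | Helen   
Laptop     | Helen   
Router     | Karen   
Webcam     | Dana    
Desk       | NULL    
Keyboard   | NULL    
Pen        | Dana    


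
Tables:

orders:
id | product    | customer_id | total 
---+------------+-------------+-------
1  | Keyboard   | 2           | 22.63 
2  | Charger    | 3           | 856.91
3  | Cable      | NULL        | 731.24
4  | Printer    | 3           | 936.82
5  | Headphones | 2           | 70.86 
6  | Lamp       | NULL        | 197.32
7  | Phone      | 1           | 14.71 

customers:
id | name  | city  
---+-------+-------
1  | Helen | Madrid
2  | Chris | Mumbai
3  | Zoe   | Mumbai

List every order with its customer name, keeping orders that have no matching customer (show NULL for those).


LEFT JOIN keeps every row from orders (the left table); where customer_id has no match in customers, the customer columns become NULL. Walk through each order:
  - order 1 (Keyboard): customer_id=2 -> matches Chris
  - order 2 (Charger): customer_id=3 -> matches Zoe
  - order 3 (Cable): customer_id=NULL, no match -> kept with NULL
  - order 4 (Printer): customer_id=3 -> matches Zoe
  - order 5 (Headphones): customer_id=2 -> matches Chris
  - order 6 (Lamp): customer_id=NULL, no match -> kept with NULL
  - order 7 (Phone): customer_id=1 -> matches Helen
All 7 rows appear; 2 have NULL customer.

SQL:
SELECT a.product, b.name AS customer
FROM orders a
LEFT JOIN customers b ON a.customer_id = b.id

Result:
product    | customer
-----------+---------
Keyboard   | Chris   
Charger    | Zoe     
Cable      | NULL    
Printer    | Zoe     
Headphones | Chris   
Lamp       | NULL    
Phone      | Helen   


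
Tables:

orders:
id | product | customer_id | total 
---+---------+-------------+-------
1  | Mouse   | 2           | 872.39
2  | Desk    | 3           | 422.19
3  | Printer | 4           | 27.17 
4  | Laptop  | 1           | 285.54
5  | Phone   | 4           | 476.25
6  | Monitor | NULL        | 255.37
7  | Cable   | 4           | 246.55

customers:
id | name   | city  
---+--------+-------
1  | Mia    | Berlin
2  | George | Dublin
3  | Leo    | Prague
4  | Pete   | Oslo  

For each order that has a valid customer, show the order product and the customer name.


INNER JOIN keeps only orders rows whose customer_id matches an id in customers. Walk through each order:
  - order 1 (Mouse): customer_id=2 -> matches George
  - order 2 (Desk): customer_id=3 -> matches Leo
  - order 3 (Printer): customer_id=4 -> matches Pete
  - order 4 (Laptop): customer_id=1 -> matches Mia
  - order 5 (Phone): customer_id=4 -> matches Pete
  - order 6 (Monitor): customer_id=NULL, no match -> dropped
  - order 7 (Cable): customer_id=4 -> matches Pete
So 1 of 7 rows is dropped.

SQL:
SELECT a.product, b.name AS customer
FROM orders a
INNER JOIN customers b ON a.customer_id = b.id

Result:
product | customer
--------+---------
Mouse   | George  
Desk    | Leo     
Printer | Pete    
Laptop  | Mia     
Phone   | Pete    
Cable   | Pete    


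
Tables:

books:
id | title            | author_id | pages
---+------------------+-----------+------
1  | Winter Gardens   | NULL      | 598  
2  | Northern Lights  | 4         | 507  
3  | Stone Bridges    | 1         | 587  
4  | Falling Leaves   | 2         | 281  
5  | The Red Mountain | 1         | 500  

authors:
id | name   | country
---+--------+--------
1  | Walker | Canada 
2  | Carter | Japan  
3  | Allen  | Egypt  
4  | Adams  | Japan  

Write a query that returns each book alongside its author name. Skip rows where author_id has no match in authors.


INNER JOIN keeps only books rows whose author_id matches an id in authors. Walk through each book:
  - book 1 (Winter Gardens): author_id=NULL, no match -> dropped
  - book 2 (Northern Lights): author_id=4 -> matches Adams
  - book 3 (Stone Bridges): author_id=1 -> matches Walker
  - book 4 (Falling Leaves): author_id=2 -> matches Carter
  - book 5 (The Red Mountain): author_id=1 -> matches Walker
So 1 of 5 rows is dropped.

SQL:
SELECT a.title, b.name AS author
FROM books a
INNER JOIN authors b ON a.author_id = b.id

Result:
title            | author
-----------------+-------
Northern Lights  | Adams 
Stone Bridges    | Walker
Falling Leaves   | Carter
The Red Mountain | Walker


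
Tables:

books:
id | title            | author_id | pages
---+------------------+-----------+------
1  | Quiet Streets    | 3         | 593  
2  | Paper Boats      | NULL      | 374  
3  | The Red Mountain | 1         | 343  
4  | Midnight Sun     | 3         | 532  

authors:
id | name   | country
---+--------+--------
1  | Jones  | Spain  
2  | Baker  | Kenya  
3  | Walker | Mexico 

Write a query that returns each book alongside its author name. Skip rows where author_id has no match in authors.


INNER JOIN keeps only books rows whose author_id matches an id in authors. Walk through each book:
  - book 1 (Quiet Streets): author_id=3 -> matches Walker
  - book 2 (Paper Boats): author_id=NULL, no match -> dropped
  - book 3 (The Red Mountain): author_id=1 -> matches Jones
  - book 4 (Midnight Sun): author_id=3 -> matches Walker
So 1 of 4 rows is dropped.

SQL:
SELECT a.title, b.name AS author
FROM books a
INNER JOIN authors b ON a.author_id = b.id

Result:
title            | author
-----------------+-------
Quiet Streets    | Walker
The Red Mountain | Jones 
Midnight Sun     | Walker


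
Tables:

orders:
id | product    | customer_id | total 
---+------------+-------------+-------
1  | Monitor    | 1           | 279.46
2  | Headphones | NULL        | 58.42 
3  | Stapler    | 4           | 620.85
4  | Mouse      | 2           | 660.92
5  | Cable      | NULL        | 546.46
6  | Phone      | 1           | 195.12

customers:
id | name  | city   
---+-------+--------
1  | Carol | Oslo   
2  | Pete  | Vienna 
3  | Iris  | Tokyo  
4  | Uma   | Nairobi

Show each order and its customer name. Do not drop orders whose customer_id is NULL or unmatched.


LEFT JOIN keeps every row from orders (the left table); where customer_id has no match in customers, the customer columns become NULL. Walk through each order:
  - order 1 (Monitor): customer_id=1 -> matches Carol
  - order 2 (Headphones): customer_id=NULL, no match -> kept with NULL
  - order 3 (Stapler): customer_id=4 -> matches Uma
  - order 4 (Mouse): customer_id=2 -> matches Pete
  - order 5 (Cable): customer_id=NULL, no match -> kept with NULL
  - order 6 (Phone): customer_id=1 -> matches Carol
All 6 rows appear; 2 have NULL customer.

SQL:
SELECT a.product, b.name AS customer
FROM orders a
LEFT JOIN customers b ON a.customer_id = b.id

Result:
product    | customer
-----------+---------
Monitor    | Carol   
Headphones | NULL    
Stapler    | Uma     
Mouse      | Pete    
Cable      | NULL    
Phone      | Carol   


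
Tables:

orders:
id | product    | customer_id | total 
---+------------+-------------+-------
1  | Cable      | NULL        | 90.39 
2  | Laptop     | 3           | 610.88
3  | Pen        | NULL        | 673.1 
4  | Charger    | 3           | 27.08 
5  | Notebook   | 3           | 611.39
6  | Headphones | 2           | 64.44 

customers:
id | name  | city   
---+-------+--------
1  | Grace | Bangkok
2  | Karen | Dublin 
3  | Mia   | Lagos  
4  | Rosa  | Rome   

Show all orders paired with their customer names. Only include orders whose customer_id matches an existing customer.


INNER JOIN keeps only orders rows whose customer_id matches an id in customers. Walk through each order:
  - order 1 (Cable): customer_id=NULL, no match -> dropped
  - order 2 (Laptop): customer_id=3 -> matches Mia
  - order 3 (Pen): customer_id=NULL, no match -> dropped
  - order 4 (Charger): customer_id=3 -> matches Mia
  - order 5 (Notebook): customer_id=3 -> matches Mia
  - order 6 (Headphones): customer_id=2 -> matches Karen
So 2 of 6 rows are dropped.

SQL:
SELECT a.product, b.name AS customer
FROM orders a
INNER JOIN customers b ON a.customer_id = b.id

Result:
product    | customer
-----------+---------
Laptop     | Mia     
Charger    | Mia     
Notebook   | Mia     
Headphones | Karen   


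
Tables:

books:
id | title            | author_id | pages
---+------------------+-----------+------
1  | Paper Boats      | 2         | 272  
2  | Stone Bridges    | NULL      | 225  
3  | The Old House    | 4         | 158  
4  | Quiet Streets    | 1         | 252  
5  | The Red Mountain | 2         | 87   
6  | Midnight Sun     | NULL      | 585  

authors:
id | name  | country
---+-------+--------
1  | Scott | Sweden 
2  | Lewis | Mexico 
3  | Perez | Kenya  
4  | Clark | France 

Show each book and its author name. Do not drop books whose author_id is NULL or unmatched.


LEFT JOIN keeps every row from books (the left table); where author_id has no match in authors, the author columns become NULL. Walk through each book:
  - book 1 (Paper Boats): author_id=2 -> matches Lewis
  - book 2 (Stone Bridges): author_id=NULL, no match -> kept with NULL
  - book 3 (The Old House): author_id=4 -> matches Clark
  - book 4 (Quiet Streets): author_id=1 -> matches Scott
  - book 5 (The Red Mountain): author_id=2 -> matches Lewis
  - book 6 (Midnight Sun): author_id=NULL, no match -> kept with NULL
All 6 rows appear; 2 have NULL author.

SQL:
SELECT a.title, b.name AS author
FROM books a
LEFT JOIN authors b ON a.author_id = b.id

Result:
title            | author
-----------------+-------
Paper Boats      | Lewis 
Stone Bridges    | NULL  
The Old House    | Clark 
Quiet Streets    | Scott 
The Red Mountain | Lewis 
Midnight Sun     | NULL  


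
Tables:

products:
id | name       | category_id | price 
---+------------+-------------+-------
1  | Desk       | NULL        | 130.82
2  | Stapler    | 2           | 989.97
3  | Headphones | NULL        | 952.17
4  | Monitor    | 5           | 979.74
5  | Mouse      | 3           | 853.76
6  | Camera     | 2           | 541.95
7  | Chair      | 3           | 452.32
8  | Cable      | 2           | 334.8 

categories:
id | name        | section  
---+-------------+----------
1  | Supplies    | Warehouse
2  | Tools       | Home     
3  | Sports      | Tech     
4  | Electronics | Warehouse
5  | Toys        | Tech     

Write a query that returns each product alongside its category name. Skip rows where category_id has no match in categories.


INNER JOIN keeps only products rows whose category_id matches an id in categories. Walk through each product:
  - product 1 (Desk): category_id=NULL, no match -> dropped
  - product 2 (Stapler): category_id=2 -> matches Tools
  - product 3 (Headphones): category_id=NULL, no match -> dropped
  - product 4 (Monitor): category_id=5 -> matches Toys
  - product 5 (Mouse): category_id=3 -> matches Sports
  - product 6 (Camera): category_id=2 -> matches Tools
  - product 7 (Chair): category_id=3 -> matches Sports
  - product 8 (Cable): category_id=2 -> matches Tools
So 2 of 8 rows are dropped.

SQL:
SELECT a.name, b.name AS category
FROM products a
INNER JOIN categories b ON a.category_id = b.id

Result:
name    | category
--------+---------
Stapler | Tools   
Monitor | Toys    
Mouse   | Sports  
Camera  | Tools   
Chair   | Sports  
Cable   | Tools   


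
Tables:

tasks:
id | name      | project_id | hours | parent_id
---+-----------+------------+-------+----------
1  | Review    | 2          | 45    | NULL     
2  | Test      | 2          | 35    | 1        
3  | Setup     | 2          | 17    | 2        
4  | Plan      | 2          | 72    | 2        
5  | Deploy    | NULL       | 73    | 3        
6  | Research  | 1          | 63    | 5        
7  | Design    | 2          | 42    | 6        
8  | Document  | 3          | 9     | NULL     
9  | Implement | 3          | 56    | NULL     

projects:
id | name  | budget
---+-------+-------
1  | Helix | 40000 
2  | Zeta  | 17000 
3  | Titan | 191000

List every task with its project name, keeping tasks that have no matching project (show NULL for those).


LEFT JOIN keeps every row from tasks (the left table); where project_id has no match in projects, the project columns become NULL. Walk through each task:
  - task 1 (Review): project_id=2 -> matches Zeta
  - task 2 (Test): project_id=2 -> matches Zeta
  - task 3 (Setup): project_id=2 -> matches Zeta
  - task 4 (Plan): project_id=2 -> matches Zeta
  - task 5 (Deploy): project_id=NULL, no match -> kept with NULL
  - task 6 (Research): project_id=1 -> matches Helix
  - task 7 (Design): project_id=2 -> matches Zeta
  - task 8 (Document): project_id=3 -> matches Titan
  - task 9 (Implement): project_id=3 -> matches Titan
All 9 rows appear; 1 has NULL project.

SQL:
SELECT a.name, b.name AS project
FROM tasks a
LEFT JOIN projects b ON a.project_id = b.id

Result:
name      | project
----------+--------
Review    | Zeta   
Test      | Zeta   
Setup     | Zeta   
Plan      | Zeta   
Deploy    | NULL   
Research  | Helix  
Design    | Zeta   
Document  | Titan  
Implement | Titan  


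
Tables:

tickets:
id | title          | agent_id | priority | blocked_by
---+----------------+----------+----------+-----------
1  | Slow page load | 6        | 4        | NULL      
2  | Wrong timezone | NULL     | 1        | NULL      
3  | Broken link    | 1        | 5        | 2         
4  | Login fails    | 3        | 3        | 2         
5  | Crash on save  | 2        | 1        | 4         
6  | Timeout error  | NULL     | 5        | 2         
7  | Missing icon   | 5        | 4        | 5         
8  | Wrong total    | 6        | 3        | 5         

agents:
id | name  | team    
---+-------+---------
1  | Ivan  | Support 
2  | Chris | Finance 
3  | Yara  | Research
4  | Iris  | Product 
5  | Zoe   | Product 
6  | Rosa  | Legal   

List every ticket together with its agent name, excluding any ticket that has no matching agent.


INNER JOIN keeps only tickets rows whose agent_id matches an id in agents. Walk through each ticket:
  - ticket 1 (Slow page load): agent_id=6 -> matches Rosa
  - ticket 2 (Wrong timezone): agent_id=NULL, no match -> dropped
  - ticket 3 (Broken link): agent_id=1 -> matches Ivan
  - ticket 4 (Login fails): agent_id=3 -> matches Yara
  - ticket 5 (Crash on save): agent_id=2 -> matches Chris
  - ticket 6 (Timeout error): agent_id=NULL, no match -> dropped
  - ticket 7 (Missing icon): agent_id=5 -> matches Zoe
  - ticket 8 (Wrong total): agent_id=6 -> matches Rosa
So 2 of 8 rows are dropped.

SQL:
SELECT a.title, b.name AS agent
FROM tickets a
INNER JOIN agents b ON a.agent_id = b.id

Result:
title          | agent
---------------+------
Slow page load | Rosa 
Broken link    | Ivan 
Login fails    | Yara 
Crash on save  | Chris
Missing icon   | Zoe  
Wrong total    | Rosa 


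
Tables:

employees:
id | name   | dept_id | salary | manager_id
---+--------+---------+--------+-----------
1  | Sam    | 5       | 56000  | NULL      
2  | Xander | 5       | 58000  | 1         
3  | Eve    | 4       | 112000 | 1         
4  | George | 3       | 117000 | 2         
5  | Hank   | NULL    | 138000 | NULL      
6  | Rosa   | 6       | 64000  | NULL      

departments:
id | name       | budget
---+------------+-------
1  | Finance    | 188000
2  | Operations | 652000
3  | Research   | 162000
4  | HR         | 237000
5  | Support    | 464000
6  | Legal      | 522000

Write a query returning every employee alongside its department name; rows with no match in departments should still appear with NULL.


LEFT JOIN keeps every row from employees (the left table); where dept_id has no match in departments, the department columns become NULL. Walk through each employee:
  - employee 1 (Sam): dept_id=5 -> matches Support
  - employee 2 (Xander): dept_id=5 -> matches Support
  - employee 3 (Eve): dept_id=4 -> matches HR
  - employee 4 (George): dept_id=3 -> matches Research
  - employee 5 (Hank): dept_id=NULL, no match -> kept with NULL
  - employee 6 (Rosa): dept_id=6 -> matches Legal
All 6 rows appear; 1 has NULL department.

SQL:
SELECT a.name, b.name AS department
FROM employees a
LEFT JOIN departments b ON a.dept_id = b.id

Result:
name   | department
-------+-----------
Sam    | Support   
Xander | Support   
Eve    | HR        
George | Research  
Hank   | NULL      
Rosa   | Legal     


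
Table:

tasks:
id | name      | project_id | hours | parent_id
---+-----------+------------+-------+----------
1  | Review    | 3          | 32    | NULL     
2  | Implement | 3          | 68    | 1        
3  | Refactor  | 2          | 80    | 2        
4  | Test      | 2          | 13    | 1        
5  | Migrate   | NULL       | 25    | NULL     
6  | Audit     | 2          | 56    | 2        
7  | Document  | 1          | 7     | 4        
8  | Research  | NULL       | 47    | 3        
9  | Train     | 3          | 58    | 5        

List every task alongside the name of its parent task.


This is a self-join: tasks is joined to a second copy of itself, matching each row's parent_id to another row's id. Use LEFT JOIN so rows with parent_id=NULL are kept.
  - task 1 (Review): parent_id=NULL -> NULL
  - task 2 (Implement): parent_id=1 -> Review
  - task 3 (Refactor): parent_id=2 -> Implement
  - task 4 (Test): parent_id=1 -> Review
  - task 5 (Migrate): parent_id=NULL -> NULL
  - task 6 (Audit): parent_id=2 -> Implement
  - task 7 (Document): parent_id=4 -> Test
  - task 8 (Research): parent_id=3 -> Refactor
  - task 9 (Train): parent_id=5 -> Migrate

SQL:
SELECT a.name AS item, b.name AS parent
FROM tasks a
LEFT JOIN tasks b ON a.parent_id = b.id

Result:
item      | parent   
----------+----------
Review    | NULL     
Implement | Review   
Refactor  | Implement
Test      | Review   
Migrate   | NULL     
Audit     | Implement
Document  | Test     
Research  | Refactor 
Train     | Migrate  


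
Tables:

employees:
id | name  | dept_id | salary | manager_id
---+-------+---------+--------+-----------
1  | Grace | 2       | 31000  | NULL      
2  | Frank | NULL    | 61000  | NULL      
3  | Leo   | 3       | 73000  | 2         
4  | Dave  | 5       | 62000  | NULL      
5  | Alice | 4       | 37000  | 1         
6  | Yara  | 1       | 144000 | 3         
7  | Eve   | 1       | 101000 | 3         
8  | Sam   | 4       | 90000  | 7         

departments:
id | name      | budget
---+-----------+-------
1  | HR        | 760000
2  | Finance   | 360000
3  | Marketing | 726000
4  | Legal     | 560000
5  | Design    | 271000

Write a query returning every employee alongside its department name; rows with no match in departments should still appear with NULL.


LEFT JOIN keeps every row from employees (the left table); where dept_id has no match in departments, the department columns become NULL. Walk through each employee:
  - employee 1 (Grace): dept_id=2 -> matches Finance
  - employee 2 (Frank): dept_id=NULL, no match -> kept with NULL
  - employee 3 (Leo): dept_id=3 -> matches Marketing
  - employee 4 (Dave): dept_id=5 -> matches Design
  - employee 5 (Alice): dept_id=4 -> matches Legal
  - employee 6 (Yara): dept_id=1 -> matches HR
  - employee 7 (Eve): dept_id=1 -> matches HR
  - employee 8 (Sam): dept_id=4 -> matches Legal
All 8 rows appear; 1 has NULL department.

SQL:
SELECT a.name, b.name AS department
FROM employees a
LEFT JOIN departments b ON a.dept_id = b.id

Result:
name  | department
------+-----------
Grace | Finance   
Frank | NULL      
Leo   | Marketing 
Dave  | Design    
Alice | Legal     
Yara  | HR        
Eve   | HR        
Sam   | Legal     


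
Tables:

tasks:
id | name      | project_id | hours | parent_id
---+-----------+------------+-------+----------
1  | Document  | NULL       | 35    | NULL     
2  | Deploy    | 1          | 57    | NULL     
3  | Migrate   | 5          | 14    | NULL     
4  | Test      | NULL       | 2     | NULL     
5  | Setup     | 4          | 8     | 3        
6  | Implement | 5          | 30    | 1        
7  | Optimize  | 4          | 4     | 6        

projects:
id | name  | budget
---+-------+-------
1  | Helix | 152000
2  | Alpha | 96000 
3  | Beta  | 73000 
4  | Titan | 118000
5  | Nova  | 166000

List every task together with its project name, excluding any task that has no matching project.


INNER JOIN keeps only tasks rows whose project_id matches an id in projects. Walk through each task:
  - task 1 (Document): project_id=NULL, no match -> dropped
  - task 2 (Deploy): project_id=1 -> matches Helix
  - task 3 (Migrate): project_id=5 -> matches Nova
  - task 4 (Test): project_id=NULL, no match -> dropped
  - task 5 (Setup): project_id=4 -> matches Titan
  - task 6 (Implement): project_id=5 -> matches Nova
  - task 7 (Optimize): project_id=4 -> matches Titan
So 2 of 7 rows are dropped.

SQL:
SELECT a.name, b.name AS project
FROM tasks a
INNER JOIN projects b ON a.project_id = b.id

Result:
name      | project
----------+--------
Deploy    | Helix  
Migrate   | Nova   
Setup     | Titan  
Implement | Nova   
Optimize  | Titan  


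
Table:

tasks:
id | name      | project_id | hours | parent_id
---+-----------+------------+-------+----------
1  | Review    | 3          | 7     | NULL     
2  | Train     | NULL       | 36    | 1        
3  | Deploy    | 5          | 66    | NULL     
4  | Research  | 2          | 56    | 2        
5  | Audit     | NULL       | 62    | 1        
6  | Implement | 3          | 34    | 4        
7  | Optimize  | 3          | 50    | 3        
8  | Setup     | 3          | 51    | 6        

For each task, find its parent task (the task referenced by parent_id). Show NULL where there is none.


This is a self-join: tasks is joined to a second copy of itself, matching each row's parent_id to another row's id. Use LEFT JOIN so rows with parent_id=NULL are kept.
  - task 1 (Review): parent_id=NULL -> NULL
  - task 2 (Train): parent_id=1 -> Review
  - task 3 (Deploy): parent_id=NULL -> NULL
  - task 4 (Research): parent_id=2 -> Train
  - task 5 (Audit): parent_id=1 -> Review
  - task 6 (Implement): parent_id=4 -> Research
  - task 7 (Optimize): parent_id=3 -> Deploy
  - task 8 (Setup): parent_id=6 -> Implement

SQL:
SELECT a.name AS item, b.name AS parent
FROM tasks a
LEFT JOIN tasks b ON a.parent_id = b.id

Result:
item      | parent   
----------+----------
Review    | NULL     
Train     | Review   
Deploy    | NULL     
Research  | Train    
Audit     | Review   
Implement | Research 
Optimize  | Deploy   
Setup     | Implement
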